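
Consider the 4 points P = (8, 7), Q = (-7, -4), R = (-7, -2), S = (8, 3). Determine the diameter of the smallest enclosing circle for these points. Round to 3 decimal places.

The minimum enclosing circle of a finite set is fixed by two of the points (as a diameter) or three (as a circumcircle).
The farthest pair is P–Q with squared distance 346. The circle on this segment as diameter has centre (0.5, 1.5) and r² = 346/4 = 86.5.
Check R: distance² to centre = 68.5 ≤ 86.5, so it lies inside.
All remaining points lie in this disk, and no smaller disk contains both endpoints, so this is the minimum enclosing circle.
Diameter = 2r = 2√(86.5) ≈ 18.601.

18.601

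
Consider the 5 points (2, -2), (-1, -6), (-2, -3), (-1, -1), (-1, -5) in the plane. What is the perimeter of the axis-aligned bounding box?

18

Width = max x − min x = 2 − (-2) = 4.
Height = max y − min y = -1 − (-6) = 5.
Perimeter = 2(4 + 5) = 18.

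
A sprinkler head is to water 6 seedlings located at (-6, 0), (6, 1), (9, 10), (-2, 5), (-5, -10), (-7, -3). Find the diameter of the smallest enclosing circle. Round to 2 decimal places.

The farthest pair is (9, 10)–(-5, -10) with squared distance 596. The circle on this segment as diameter has centre (2, 0) and r² = 596/4 = 149.
Check (-6, 0): distance² to centre = 64 ≤ 149, so it lies inside.
All remaining points lie in this disk, and no smaller disk contains both endpoints, so this is the minimum enclosing circle.
Diameter = 2r = 2√149 ≈ 24.41.

24.41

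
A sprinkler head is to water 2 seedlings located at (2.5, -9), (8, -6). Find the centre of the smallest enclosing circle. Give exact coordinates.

The smallest circle enclosing two points has them as diameter endpoints.
Centre = midpoint = (5.25, -7.5); r² = |(2.5, -9)−(8, -6)|²/4 = 39.25/4 = 9.8125.
Centre = (5.25, -7.5).

(5.25, -7.5)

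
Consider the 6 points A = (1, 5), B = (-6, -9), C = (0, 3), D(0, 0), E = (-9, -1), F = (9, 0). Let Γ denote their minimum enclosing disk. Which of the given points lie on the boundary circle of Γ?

B, E, F

The minimum enclosing circle is determined by three boundary points: B, E, F.
Their circumcentre is (9/98, -211/98) with r² = 403325/4802.
The farthest remaining point A is at distance² 249661/4802 ≤ 403325/4802.
The points at distance exactly r from the centre are B, E, F — 3 points.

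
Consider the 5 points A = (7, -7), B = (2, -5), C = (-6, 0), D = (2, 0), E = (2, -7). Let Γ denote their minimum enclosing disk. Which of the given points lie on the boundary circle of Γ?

A, C

The farthest pair is A–C with squared distance 218. The circle on this segment as diameter has centre (0.5, -3.5) and r² = 218/4 = 54.5.
Check B: distance² to centre = 4.5 ≤ 54.5, so it lies inside.
All remaining points lie in this disk, and no smaller disk contains both endpoints, so this is the minimum enclosing circle.
The points at distance exactly r from the centre are A, C — 2 points.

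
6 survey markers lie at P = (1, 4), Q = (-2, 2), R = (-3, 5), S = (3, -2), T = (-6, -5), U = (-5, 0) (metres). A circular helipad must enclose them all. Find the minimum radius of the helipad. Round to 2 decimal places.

5.70

By Welzl's lemma the MEC is supported by two points (diametrically opposite) or three points (on a circumcircle).
The farthest pair is P–T with squared distance 130. The circle on this segment as diameter has centre (-2.5, -0.5) and r² = 130/4 = 32.5.
Check Q: distance² to centre = 6.5 ≤ 32.5, so it lies inside.
All remaining points lie in this disk, and no smaller disk contains both endpoints, so this is the minimum enclosing circle.
r = √(32.5) ≈ 5.70.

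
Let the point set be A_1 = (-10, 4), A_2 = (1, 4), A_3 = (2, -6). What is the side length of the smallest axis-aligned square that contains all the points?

12

The bounding box has width 12 and height 10.
An axis-aligned square enclosing the set must have side ≥ max(width, height).
So the minimum side is max(12, 10) = 12.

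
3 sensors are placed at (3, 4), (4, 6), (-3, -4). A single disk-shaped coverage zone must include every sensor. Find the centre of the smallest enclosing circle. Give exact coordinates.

(0.5, 1)

Call the three points A, B, C in the order given.
Side lengths²: AB² = 5, AC² = 100, BC² = 149.
Since BC² = 149 ≥ 100 + 5 = 105, the angle opposite BC is not acute, so the smallest enclosing circle has BC as diameter.
Centre = midpoint of BC = (0.5, 1), r² = 149/4 = 37.25.
Centre = (0.5, 1).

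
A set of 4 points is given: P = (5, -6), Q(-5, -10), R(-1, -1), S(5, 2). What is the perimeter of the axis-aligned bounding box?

Width = max x − min x = 5 − (-5) = 10.
Height = max y − min y = 2 − (-10) = 12.
Perimeter = 2(10 + 12) = 44.

44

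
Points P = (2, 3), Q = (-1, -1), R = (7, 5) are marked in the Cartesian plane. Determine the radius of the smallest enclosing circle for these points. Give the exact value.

Side lengths²: PQ² = 25, PR² = 29, QR² = 100.
Since QR² = 100 ≥ 29 + 25 = 54, the angle opposite QR is not acute, so the smallest enclosing circle has QR as diameter.
Centre = midpoint of QR = (3, 2), r² = 100/4 = 25.
r = √25 = 5.

5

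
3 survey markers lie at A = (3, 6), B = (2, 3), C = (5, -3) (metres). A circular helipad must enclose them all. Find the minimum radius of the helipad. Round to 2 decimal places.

4.61

Side lengths²: AB² = 10, AC² = 85, BC² = 45.
Since AC² = 85 ≥ 45 + 10 = 55, the angle opposite AC is not acute, so the smallest enclosing circle has AC as diameter.
Centre = midpoint of AC = (4, 1.5), r² = 85/4 = 21.25.
r = √(21.25) ≈ 4.61.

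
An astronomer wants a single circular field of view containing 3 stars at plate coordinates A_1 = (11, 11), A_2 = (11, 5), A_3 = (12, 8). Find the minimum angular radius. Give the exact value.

Side lengths²: A_1A_2² = 36, A_1A_3² = 10, A_2A_3² = 10.
Since A_1A_2² = 36 ≥ 10 + 10 = 20, the angle opposite A_1A_2 is not acute, so the smallest enclosing circle has A_1A_2 as diameter.
Centre = midpoint of A_1A_2 = (11, 8), r² = 36/4 = 9.
r = √9 = 3.

3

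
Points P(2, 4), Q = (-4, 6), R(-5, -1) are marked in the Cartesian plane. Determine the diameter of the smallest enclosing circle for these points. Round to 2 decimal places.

Side lengths²: PQ² = 40, PR² = 74, QR² = 50.
Since PR² = 74 < 50 + 40 = 90, the triangle is acute, so the smallest enclosing circle is the circumcircle.
Circumcentre = (-43/22, 47/22), r² = 4625/242.
Diameter = 2r = 2√(4625/242) ≈ 8.74.

8.74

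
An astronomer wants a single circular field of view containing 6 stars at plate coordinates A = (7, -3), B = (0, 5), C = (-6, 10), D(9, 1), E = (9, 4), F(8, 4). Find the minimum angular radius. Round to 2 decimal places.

The minimum enclosing circle of a finite set is fixed by two of the points (as a diameter) or three (as a circumcircle).
The farthest pair is A–C with squared distance 338. The circle on this segment as diameter has centre (0.5, 3.5) and r² = 338/4 = 84.5.
Check B: distance² to centre = 2.5 ≤ 84.5, so it lies inside.
All remaining points lie in this disk, and no smaller disk contains both endpoints, so this is the minimum enclosing circle.
r = √(84.5) ≈ 9.19.

9.19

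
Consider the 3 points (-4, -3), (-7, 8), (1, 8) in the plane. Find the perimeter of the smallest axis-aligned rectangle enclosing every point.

Width = max x − min x = 1 − (-7) = 8.
Height = max y − min y = 8 − (-3) = 11.
Perimeter = 2(8 + 11) = 38.

38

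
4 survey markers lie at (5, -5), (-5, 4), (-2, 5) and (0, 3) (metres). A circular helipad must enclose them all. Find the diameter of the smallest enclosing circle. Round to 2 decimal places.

13.45

A smallest enclosing disk is always determined by at most three of the input points on its boundary.
The farthest pair is (5, -5)–(-5, 4) with squared distance 181. The circle on this segment as diameter has centre (0, -0.5) and r² = 181/4 = 45.25.
Check (-2, 5): distance² to centre = 34.25 ≤ 45.25, so it lies inside.
All remaining points lie in this disk, and no smaller disk contains both endpoints, so this is the minimum enclosing circle.
Diameter = 2r = 2√(45.25) ≈ 13.45.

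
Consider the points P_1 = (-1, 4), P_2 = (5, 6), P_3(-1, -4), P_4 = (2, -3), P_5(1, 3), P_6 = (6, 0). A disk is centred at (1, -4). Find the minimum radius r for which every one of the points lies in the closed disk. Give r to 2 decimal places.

The required radius is the distance from (1, -4) to the farthest point.
Squared distances: 68, 116, 4, 2, 49, 41.
Maximum is 116, attained at P_2.
r = √116 ≈ 10.77.

10.77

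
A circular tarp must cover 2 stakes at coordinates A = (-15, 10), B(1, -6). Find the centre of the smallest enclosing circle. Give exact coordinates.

The smallest circle enclosing two points has them as diameter endpoints.
Centre = midpoint = (-7, 2); r² = |AB|²/4 = 512/4 = 128.
Centre = (-7, 2).

(-7, 2)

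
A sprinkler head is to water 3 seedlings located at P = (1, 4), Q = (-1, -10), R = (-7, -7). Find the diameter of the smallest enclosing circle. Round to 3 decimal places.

Side lengths²: PQ² = 200, PR² = 185, QR² = 45.
Since PQ² = 200 < 185 + 45 = 230, the triangle is acute, so the smallest enclosing circle is the circumcircle.
Circumcentre = (-7/6, -17/6), r² = 925/18.
Diameter = 2r = 2√(925/18) ≈ 14.337.

14.337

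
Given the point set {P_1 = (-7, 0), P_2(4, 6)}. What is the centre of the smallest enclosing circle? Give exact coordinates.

The smallest circle enclosing two points has them as diameter endpoints.
Centre = midpoint = (-1.5, 3); r² = |P_1P_2|²/4 = 157/4 = 39.25.
Centre = (-1.5, 3).

(-1.5, 3)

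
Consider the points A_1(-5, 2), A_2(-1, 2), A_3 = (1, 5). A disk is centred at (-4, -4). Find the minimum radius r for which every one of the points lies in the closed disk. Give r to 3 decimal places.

10.296

The required radius is the distance from (-4, -4) to the farthest point.
Squared distances: 37, 45, 106.
Maximum is 106, attained at A_3.
r = √106 ≈ 10.296.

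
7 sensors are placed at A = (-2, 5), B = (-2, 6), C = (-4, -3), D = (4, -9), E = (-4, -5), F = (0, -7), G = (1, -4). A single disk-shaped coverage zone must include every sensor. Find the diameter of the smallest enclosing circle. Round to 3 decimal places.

16.155

The farthest pair is B–D with squared distance 261. The circle on this segment as diameter has centre (1, -1.5) and r² = 261/4 = 65.25.
Check A: distance² to centre = 51.25 ≤ 65.25, so it lies inside.
All remaining points lie in this disk, and no smaller disk contains both endpoints, so this is the minimum enclosing circle.
Diameter = 2r = 2√(65.25) ≈ 16.155.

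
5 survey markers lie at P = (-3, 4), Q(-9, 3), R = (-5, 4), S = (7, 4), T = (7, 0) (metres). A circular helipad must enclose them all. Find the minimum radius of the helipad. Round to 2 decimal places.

The minimum enclosing circle of a finite set is fixed by two of the points (as a diameter) or three (as a circumcircle).
The minimum enclosing circle is determined by three boundary points: Q, S, T.
Their circumcentre is (-0.90625, 2) with r² = 66.5087890625.
The farthest remaining point R is at distance² 20.7587890625 ≤ 66.5087890625.
r = √(66.5087890625) ≈ 8.16.

8.16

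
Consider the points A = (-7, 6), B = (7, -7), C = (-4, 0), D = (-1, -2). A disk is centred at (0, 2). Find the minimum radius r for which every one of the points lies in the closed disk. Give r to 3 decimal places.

The required radius is the distance from (0, 2) to the farthest point.
Squared distances: 65, 130, 20, 17.
Maximum is 130, attained at B.
r = √130 ≈ 11.402.

11.402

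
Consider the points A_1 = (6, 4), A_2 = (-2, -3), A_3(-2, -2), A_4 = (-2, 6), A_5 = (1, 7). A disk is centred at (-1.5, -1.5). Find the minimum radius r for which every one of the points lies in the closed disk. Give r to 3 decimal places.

9.301

The required radius is the distance from (-1.5, -1.5) to the farthest point.
Squared distances: 86.5, 2.5, 0.5, 56.5, 78.5.
Maximum is 86.5, attained at A_1.
r = √(86.5) ≈ 9.301.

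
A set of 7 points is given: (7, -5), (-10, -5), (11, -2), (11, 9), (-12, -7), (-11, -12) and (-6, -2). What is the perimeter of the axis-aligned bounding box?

Width = max x − min x = 11 − (-12) = 23.
Height = max y − min y = 9 − (-12) = 21.
Perimeter = 2(23 + 21) = 88.

88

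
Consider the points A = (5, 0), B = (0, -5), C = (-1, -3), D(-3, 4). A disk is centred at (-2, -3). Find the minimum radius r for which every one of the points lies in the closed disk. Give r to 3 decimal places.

7.616

The required radius is the distance from (-2, -3) to the farthest point.
Squared distances: 58, 8, 1, 50.
Maximum is 58, attained at A.
r = √58 ≈ 7.616.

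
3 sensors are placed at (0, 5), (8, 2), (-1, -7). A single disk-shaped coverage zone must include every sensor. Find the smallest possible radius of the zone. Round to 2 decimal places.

6.61

Call the three points A, B, C in the order given.
Side lengths²: AB² = 73, AC² = 145, BC² = 162.
Since BC² = 162 < 145 + 73 = 218, the triangle is acute, so the smallest enclosing circle is the circumcircle.
Circumcentre = (49/22, -27/22), r² = 10585/242.
r = √(10585/242) ≈ 6.61.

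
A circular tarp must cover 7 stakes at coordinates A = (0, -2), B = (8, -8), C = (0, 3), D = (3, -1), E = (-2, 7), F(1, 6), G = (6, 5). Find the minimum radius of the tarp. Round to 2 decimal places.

9.01

By Welzl's lemma the MEC is supported by two points (diametrically opposite) or three points (on a circumcircle).
The farthest pair is B–E with squared distance 325. The circle on this segment as diameter has centre (3, -0.5) and r² = 325/4 = 81.25.
Check A: distance² to centre = 11.25 ≤ 81.25, so it lies inside.
All remaining points lie in this disk, and no smaller disk contains both endpoints, so this is the minimum enclosing circle.
r = √(81.25) ≈ 9.01.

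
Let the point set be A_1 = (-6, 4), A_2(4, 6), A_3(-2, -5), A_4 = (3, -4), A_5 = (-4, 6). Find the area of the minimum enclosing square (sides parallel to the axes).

The bounding box has width 10 and height 11.
An axis-aligned square enclosing the set must have side ≥ max(width, height).
So the minimum side is max(10, 11) = 11.
Area = 11² = 121.

121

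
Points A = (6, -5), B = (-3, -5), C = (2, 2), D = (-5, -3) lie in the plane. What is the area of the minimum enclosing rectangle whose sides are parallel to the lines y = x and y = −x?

78

In coordinates u = x + y, v = x − y the rectangle is axis-aligned; the map (x,y)→(u,v) scales areas by 2.
u-values: 1, -8, 4, -8; range = 4 − (-8) = 12.
v-values: 11, 2, 0, -2; range = 11 − (-2) = 13.
Area = (12 × 13) / 2 = 78.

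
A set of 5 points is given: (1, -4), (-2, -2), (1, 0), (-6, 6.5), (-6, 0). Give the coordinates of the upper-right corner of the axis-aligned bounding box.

x-range [-6, 1], y-range [-4, 6.5].
The upper-right corner is (1, 6.5).

(1, 6.5)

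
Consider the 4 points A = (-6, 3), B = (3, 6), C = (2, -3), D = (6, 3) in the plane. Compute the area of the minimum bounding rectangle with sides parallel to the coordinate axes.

108

x ranges over [-6, 6], width 12.
y ranges over [-3, 6], height 9.
Area = 12 × 9 = 108.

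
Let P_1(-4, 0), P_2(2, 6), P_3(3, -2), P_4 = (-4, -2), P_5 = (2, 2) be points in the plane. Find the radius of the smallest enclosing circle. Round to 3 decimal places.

By Welzl's lemma the MEC is supported by two points (diametrically opposite) or three points (on a circumcircle).
The minimum enclosing circle is determined by three boundary points: P_2, P_3, P_4.
Their circumcentre is (-0.5, 1.625) with r² = 25.390625.
The farthest remaining point P_1 is at distance² 14.890625 ≤ 25.390625.
r = √(25.390625) ≈ 5.039.

5.039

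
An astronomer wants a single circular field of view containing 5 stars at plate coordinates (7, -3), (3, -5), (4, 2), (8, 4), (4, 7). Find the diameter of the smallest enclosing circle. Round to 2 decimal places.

12.04

The farthest pair is (3, -5)–(4, 7) with squared distance 145. The circle on this segment as diameter has centre (3.5, 1) and r² = 145/4 = 36.25.
Check (7, -3): distance² to centre = 28.25 ≤ 36.25, so it lies inside.
All remaining points lie in this disk, and no smaller disk contains both endpoints, so this is the minimum enclosing circle.
Diameter = 2r = 2√(36.25) ≈ 12.04.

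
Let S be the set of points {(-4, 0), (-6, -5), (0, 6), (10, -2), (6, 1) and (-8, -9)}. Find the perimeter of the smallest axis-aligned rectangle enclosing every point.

Width = max x − min x = 10 − (-8) = 18.
Height = max y − min y = 6 − (-9) = 15.
Perimeter = 2(18 + 15) = 66.

66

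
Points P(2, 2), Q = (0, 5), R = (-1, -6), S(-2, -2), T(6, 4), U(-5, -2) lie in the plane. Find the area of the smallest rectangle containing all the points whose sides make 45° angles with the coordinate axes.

85

In coordinates u = x + y, v = x − y the rectangle is axis-aligned; the map (x,y)→(u,v) scales areas by 2.
u-values: 4, 5, -7, -4, 10, -7; range = 10 − (-7) = 17.
v-values: 0, -5, 5, 0, 2, -3; range = 5 − (-5) = 10.
Area = (17 × 10) / 2 = 85.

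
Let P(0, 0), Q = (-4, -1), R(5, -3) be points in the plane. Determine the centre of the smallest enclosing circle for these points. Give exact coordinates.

Side lengths²: PQ² = 17, PR² = 34, QR² = 85.
Since QR² = 85 ≥ 34 + 17 = 51, the angle opposite QR is not acute, so the smallest enclosing circle has QR as diameter.
Centre = midpoint of QR = (0.5, -2), r² = 85/4 = 21.25.
Centre = (0.5, -2).

(0.5, -2)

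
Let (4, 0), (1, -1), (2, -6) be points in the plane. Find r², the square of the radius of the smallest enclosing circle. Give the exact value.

10

Call the three points A, B, C in the order given.
Side lengths²: AB² = 10, AC² = 40, BC² = 26.
Since AC² = 40 ≥ 26 + 10 = 36, the angle opposite AC is not acute, so the smallest enclosing circle has AC as diameter.
Centre = midpoint of AC = (3, -3), r² = 40/4 = 10.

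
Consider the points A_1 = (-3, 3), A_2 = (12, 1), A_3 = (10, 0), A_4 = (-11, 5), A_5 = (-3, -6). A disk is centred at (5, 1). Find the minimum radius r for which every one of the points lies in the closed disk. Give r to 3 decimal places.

16.492

The required radius is the distance from (5, 1) to the farthest point.
Squared distances: 68, 49, 26, 272, 113.
Maximum is 272, attained at A_4.
r = √272 ≈ 16.492.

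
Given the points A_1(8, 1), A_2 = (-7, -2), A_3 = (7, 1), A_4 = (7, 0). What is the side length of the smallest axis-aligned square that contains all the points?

15

The bounding box has width 15 and height 3.
An axis-aligned square enclosing the set must have side ≥ max(width, height).
So the minimum side is max(15, 3) = 15.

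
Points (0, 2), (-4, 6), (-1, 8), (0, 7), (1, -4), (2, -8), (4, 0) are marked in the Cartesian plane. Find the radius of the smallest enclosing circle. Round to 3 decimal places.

8.139

The farthest pair is (-1, 8)–(2, -8) with squared distance 265. The circle on this segment as diameter has centre (0.5, 0) and r² = 265/4 = 66.25.
Check (0, 2): distance² to centre = 4.25 ≤ 66.25, so it lies inside.
All remaining points lie in this disk, and no smaller disk contains both endpoints, so this is the minimum enclosing circle.
r = √(66.25) ≈ 8.139.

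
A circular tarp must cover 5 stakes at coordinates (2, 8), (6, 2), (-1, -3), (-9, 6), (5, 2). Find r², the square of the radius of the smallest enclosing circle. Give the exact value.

60.25

A smallest enclosing disk is always determined by at most three of the input points on its boundary.
The farthest pair is (6, 2)–(-9, 6) with squared distance 241. The circle on this segment as diameter has centre (-1.5, 4) and r² = 241/4 = 60.25.
Check (2, 8): distance² to centre = 28.25 ≤ 60.25, so it lies inside.
All remaining points lie in this disk, and no smaller disk contains both endpoints, so this is the minimum enclosing circle.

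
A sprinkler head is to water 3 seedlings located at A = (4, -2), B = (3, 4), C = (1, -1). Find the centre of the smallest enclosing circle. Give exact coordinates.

(113/34, 33/34)

Side lengths²: AB² = 37, AC² = 10, BC² = 29.
Since AB² = 37 < 29 + 10 = 39, the triangle is acute, so the smallest enclosing circle is the circumcircle.
Circumcentre = (113/34, 33/34), r² = 5365/578.
Centre = (113/34, 33/34).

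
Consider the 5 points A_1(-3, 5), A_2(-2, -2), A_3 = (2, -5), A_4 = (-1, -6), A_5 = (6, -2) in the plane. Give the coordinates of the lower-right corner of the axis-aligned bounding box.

x-range [-3, 6], y-range [-6, 5].
The lower-right corner is (6, -6).

(6, -6)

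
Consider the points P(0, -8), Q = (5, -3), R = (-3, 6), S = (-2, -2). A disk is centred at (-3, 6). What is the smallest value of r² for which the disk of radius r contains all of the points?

205

The required radius is the distance from (-3, 6) to the farthest point.
Squared distances: 205, 145, 0, 65.
Maximum is 205, attained at P.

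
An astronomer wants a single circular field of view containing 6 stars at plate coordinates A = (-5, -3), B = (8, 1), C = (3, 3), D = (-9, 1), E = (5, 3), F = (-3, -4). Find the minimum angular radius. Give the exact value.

8.5

The farthest pair is B–D with squared distance 289. The circle on this segment as diameter has centre (-0.5, 1) and r² = 289/4 = 72.25.
Check A: distance² to centre = 36.25 ≤ 72.25, so it lies inside.
All remaining points lie in this disk, and no smaller disk contains both endpoints, so this is the minimum enclosing circle.
r = √(72.25) = 8.5.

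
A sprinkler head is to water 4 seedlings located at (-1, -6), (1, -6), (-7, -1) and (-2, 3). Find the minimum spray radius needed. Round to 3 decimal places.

A smallest enclosing disk is always determined by at most three of the input points on its boundary.
The minimum enclosing circle is determined by three boundary points: (1, -6), (-7, -1), (-2, 3).
Their circumcentre is (-79/38, -77/38) with r² = 18245/722.
The farthest remaining point (-1, -6) is at distance² 12241/722 ≤ 18245/722.
r = √(18245/722) ≈ 5.027.

5.027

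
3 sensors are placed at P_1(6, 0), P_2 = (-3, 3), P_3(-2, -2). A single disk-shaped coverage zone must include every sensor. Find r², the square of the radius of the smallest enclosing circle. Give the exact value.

1105/49

Side lengths²: P_1P_2² = 90, P_1P_3² = 68, P_2P_3² = 26.
Since P_1P_2² = 90 < 68 + 26 = 94, the triangle is acute, so the smallest enclosing circle is the circumcircle.
Circumcentre = (10/7, 9/7), r² = 1105/49.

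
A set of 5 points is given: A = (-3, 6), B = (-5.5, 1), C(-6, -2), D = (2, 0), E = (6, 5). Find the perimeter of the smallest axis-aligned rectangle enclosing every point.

Width = max x − min x = 6 − (-6) = 12.
Height = max y − min y = 6 − (-2) = 8.
Perimeter = 2(12 + 8) = 40.

40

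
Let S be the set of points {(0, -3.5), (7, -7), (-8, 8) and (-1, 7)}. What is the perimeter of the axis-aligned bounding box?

Width = max x − min x = 7 − (-8) = 15.
Height = max y − min y = 8 − (-7) = 15.
Perimeter = 2(15 + 15) = 60.

60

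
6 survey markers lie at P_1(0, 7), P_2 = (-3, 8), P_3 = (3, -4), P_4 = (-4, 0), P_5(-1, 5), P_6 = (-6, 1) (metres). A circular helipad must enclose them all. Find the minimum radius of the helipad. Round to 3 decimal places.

A smallest enclosing disk is always determined by at most three of the input points on its boundary.
The farthest pair is P_2–P_3 with squared distance 180. The circle on this segment as diameter has centre (0, 2) and r² = 180/4 = 45.
Check P_1: distance² to centre = 25 ≤ 45, so it lies inside.
All remaining points lie in this disk, and no smaller disk contains both endpoints, so this is the minimum enclosing circle.
r = √45 ≈ 6.708.

6.708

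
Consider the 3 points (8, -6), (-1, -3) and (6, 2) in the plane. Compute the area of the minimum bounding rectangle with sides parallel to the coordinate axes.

x ranges over [-1, 8], width 9.
y ranges over [-6, 2], height 8.
Area = 9 × 8 = 72.

72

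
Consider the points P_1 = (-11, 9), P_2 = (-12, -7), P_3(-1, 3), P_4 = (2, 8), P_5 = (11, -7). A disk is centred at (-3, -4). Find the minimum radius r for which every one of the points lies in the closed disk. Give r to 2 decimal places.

15.26

The required radius is the distance from (-3, -4) to the farthest point.
Squared distances: 233, 90, 53, 169, 205.
Maximum is 233, attained at P_1.
r = √233 ≈ 15.26.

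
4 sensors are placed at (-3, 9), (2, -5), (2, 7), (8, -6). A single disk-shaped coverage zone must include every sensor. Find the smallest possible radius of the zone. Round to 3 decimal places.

9.301

The farthest pair is (-3, 9)–(8, -6) with squared distance 346. The circle on this segment as diameter has centre (2.5, 1.5) and r² = 346/4 = 86.5.
Check (2, -5): distance² to centre = 42.5 ≤ 86.5, so it lies inside.
All remaining points lie in this disk, and no smaller disk contains both endpoints, so this is the minimum enclosing circle.
r = √(86.5) ≈ 9.301.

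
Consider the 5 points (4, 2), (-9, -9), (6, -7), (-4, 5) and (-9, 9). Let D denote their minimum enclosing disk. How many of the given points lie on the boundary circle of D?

By Welzl's lemma the MEC is supported by two points (diametrically opposite) or three points (on a circumcircle).
The minimum enclosing circle is determined by three boundary points: (-9, -9), (6, -7), (-9, 9).
Their circumcentre is (-77/30, 0) with r² = 110149/900.
The farthest remaining point (4, 2) is at distance² 42409/900 ≤ 110149/900.
The points at distance exactly r from the centre are (-9, -9), (6, -7), (-9, 9) — 3 points.

3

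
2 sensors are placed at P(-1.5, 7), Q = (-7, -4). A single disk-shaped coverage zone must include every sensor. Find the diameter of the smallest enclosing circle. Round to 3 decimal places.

The smallest circle enclosing two points has them as diameter endpoints.
Centre = midpoint = (-4.25, 1.5); r² = |PQ|²/4 = 151.25/4 = 37.8125.
Diameter = 2r = 2√(37.8125) ≈ 12.298.

12.298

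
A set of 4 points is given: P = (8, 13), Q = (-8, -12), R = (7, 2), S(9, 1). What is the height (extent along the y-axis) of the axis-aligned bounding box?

25

max y = 13, min y = -12, so height = 25.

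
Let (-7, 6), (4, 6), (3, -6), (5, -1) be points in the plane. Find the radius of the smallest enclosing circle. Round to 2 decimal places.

7.84

By Welzl's lemma the MEC is supported by two points (diametrically opposite) or three points (on a circumcircle).
The minimum enclosing circle is determined by three boundary points: (-7, 6), (4, 6), (3, -6).
Their circumcentre is (-1.5, 5/12) with r² = 8845/144.
The farthest remaining point (5, -1) is at distance² 6373/144 ≤ 8845/144.
r = √(8845/144) ≈ 7.84.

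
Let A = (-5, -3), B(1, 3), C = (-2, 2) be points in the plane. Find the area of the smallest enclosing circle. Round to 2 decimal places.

56.55

Side lengths²: AB² = 72, AC² = 34, BC² = 10.
Since AB² = 72 ≥ 34 + 10 = 44, the angle opposite AB is not acute, so the smallest enclosing circle has AB as diameter.
Centre = midpoint of AB = (-2, 0), r² = 72/4 = 18.
Area = π·r² = π·18 ≈ 56.55.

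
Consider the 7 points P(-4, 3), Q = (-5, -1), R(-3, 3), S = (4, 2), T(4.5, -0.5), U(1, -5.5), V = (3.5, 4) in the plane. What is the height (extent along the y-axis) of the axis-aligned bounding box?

max y = 4, min y = -5.5, so height = 9.5.

9.5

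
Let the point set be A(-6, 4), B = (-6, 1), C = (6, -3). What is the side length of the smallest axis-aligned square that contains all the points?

The bounding box has width 12 and height 7.
An axis-aligned square enclosing the set must have side ≥ max(width, height).
So the minimum side is max(12, 7) = 12.

12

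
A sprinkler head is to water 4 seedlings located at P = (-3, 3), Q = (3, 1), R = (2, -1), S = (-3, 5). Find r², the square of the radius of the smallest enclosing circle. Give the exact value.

15.25

The minimum enclosing circle of a finite set is fixed by two of the points (as a diameter) or three (as a circumcircle).
The farthest pair is R–S with squared distance 61. The circle on this segment as diameter has centre (-0.5, 2) and r² = 61/4 = 15.25.
Check P: distance² to centre = 7.25 ≤ 15.25, so it lies inside.
All remaining points lie in this disk, and no smaller disk contains both endpoints, so this is the minimum enclosing circle.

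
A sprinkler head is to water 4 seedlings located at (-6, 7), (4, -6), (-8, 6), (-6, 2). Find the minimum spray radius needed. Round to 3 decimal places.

The minimum enclosing circle of a finite set is fixed by two of the points (as a diameter) or three (as a circumcircle).
The farthest pair is (4, -6)–(-8, 6) with squared distance 288. The circle on this segment as diameter has centre (-2, 0) and r² = 288/4 = 72.
Check (-6, 7): distance² to centre = 65 ≤ 72, so it lies inside.
All remaining points lie in this disk, and no smaller disk contains both endpoints, so this is the minimum enclosing circle.
r = √72 ≈ 8.485.

8.485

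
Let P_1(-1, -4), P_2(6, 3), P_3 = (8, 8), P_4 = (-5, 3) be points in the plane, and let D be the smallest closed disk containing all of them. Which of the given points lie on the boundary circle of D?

The minimum enclosing circle of a finite set is fixed by two of the points (as a diameter) or three (as a circumcircle).
The minimum enclosing circle is determined by three boundary points: P_1, P_3, P_4.
Their circumcentre is (191/74, 199/74) with r² = 157625/2738.
The farthest remaining point P_2 is at distance² 32269/2738 ≤ 157625/2738.
The points at distance exactly r from the centre are P_1, P_3, P_4 — 3 points.

P_1, P_3, P_4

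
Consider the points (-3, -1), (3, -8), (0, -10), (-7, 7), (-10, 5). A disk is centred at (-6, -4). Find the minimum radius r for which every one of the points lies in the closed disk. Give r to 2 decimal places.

11.05

The required radius is the distance from (-6, -4) to the farthest point.
Squared distances: 18, 97, 72, 122, 97.
Maximum is 122, attained at (-7, 7).
r = √122 ≈ 11.05.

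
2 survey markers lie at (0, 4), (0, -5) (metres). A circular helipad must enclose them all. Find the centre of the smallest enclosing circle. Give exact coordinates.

(0, -0.5)

The smallest circle enclosing two points has them as diameter endpoints.
Centre = midpoint = (0, -0.5); r² = |(0, 4)−(0, -5)|²/4 = 81/4 = 20.25.
Centre = (0, -0.5).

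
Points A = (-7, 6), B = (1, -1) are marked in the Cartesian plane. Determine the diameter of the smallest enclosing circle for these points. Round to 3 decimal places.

The smallest circle enclosing two points has them as diameter endpoints.
Centre = midpoint = (-3, 2.5); r² = |AB|²/4 = 113/4 = 28.25.
Diameter = 2r = 2√(28.25) ≈ 10.630.

10.630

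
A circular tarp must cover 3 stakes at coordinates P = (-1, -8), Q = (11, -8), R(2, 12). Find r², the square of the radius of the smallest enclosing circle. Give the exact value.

122.955625

Side lengths²: PQ² = 144, PR² = 409, QR² = 481.
Since QR² = 481 < 409 + 144 = 553, the triangle is acute, so the smallest enclosing circle is the circumcircle.
Circumcentre = (5, 1.325), r² = 122.955625.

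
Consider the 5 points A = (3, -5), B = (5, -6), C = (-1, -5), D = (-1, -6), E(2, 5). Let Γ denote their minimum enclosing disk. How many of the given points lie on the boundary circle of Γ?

The minimum enclosing circle is determined by three boundary points: B, D, E.
Their circumcentre is (2, -10/11) with r² = 4225/121.
The farthest remaining point C is at distance² 3114/121 ≤ 4225/121.
The points at distance exactly r from the centre are B, D, E — 3 points.

3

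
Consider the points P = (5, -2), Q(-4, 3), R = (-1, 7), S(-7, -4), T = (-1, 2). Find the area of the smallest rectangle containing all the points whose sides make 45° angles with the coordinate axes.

In coordinates u = x + y, v = x − y the rectangle is axis-aligned; the map (x,y)→(u,v) scales areas by 2.
u-values: 3, -1, 6, -11, 1; range = 6 − (-11) = 17.
v-values: 7, -7, -8, -3, -3; range = 7 − (-8) = 15.
Area = (17 × 15) / 2 = 127.5.

127.5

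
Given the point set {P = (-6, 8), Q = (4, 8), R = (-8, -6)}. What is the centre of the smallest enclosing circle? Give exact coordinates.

(-2, 1)

Side lengths²: PQ² = 100, PR² = 200, QR² = 340.
Since QR² = 340 ≥ 200 + 100 = 300, the angle opposite QR is not acute, so the smallest enclosing circle has QR as diameter.
Centre = midpoint of QR = (-2, 1), r² = 340/4 = 85.
Centre = (-2, 1).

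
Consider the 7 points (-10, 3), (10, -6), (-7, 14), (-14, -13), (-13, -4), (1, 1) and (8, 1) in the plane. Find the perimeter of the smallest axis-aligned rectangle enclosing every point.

102

Width = max x − min x = 10 − (-14) = 24.
Height = max y − min y = 14 − (-13) = 27.
Perimeter = 2(24 + 27) = 102.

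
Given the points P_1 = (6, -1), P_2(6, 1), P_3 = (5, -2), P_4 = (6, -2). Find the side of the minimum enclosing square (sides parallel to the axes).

The bounding box has width 1 and height 3.
An axis-aligned square enclosing the set must have side ≥ max(width, height).
So the minimum side is max(1, 3) = 3.

3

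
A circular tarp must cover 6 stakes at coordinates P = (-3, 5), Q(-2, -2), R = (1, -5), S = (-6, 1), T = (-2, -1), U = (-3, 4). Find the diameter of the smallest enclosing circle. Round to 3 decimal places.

The farthest pair is P–R with squared distance 116. The circle on this segment as diameter has centre (-1, 0) and r² = 116/4 = 29.
Check Q: distance² to centre = 5 ≤ 29, so it lies inside.
All remaining points lie in this disk, and no smaller disk contains both endpoints, so this is the minimum enclosing circle.
Diameter = 2r = 2√29 ≈ 10.770.

10.770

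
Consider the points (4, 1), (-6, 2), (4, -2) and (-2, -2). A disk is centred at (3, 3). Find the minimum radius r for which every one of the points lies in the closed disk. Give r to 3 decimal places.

9.055

The required radius is the distance from (3, 3) to the farthest point.
Squared distances: 5, 82, 26, 50.
Maximum is 82, attained at (-6, 2).
r = √82 ≈ 9.055.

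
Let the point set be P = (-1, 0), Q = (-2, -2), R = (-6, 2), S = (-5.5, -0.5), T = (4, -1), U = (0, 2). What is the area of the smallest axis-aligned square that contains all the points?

The bounding box has width 10 and height 4.
An axis-aligned square enclosing the set must have side ≥ max(width, height).
So the minimum side is max(10, 4) = 10.
Area = 10² = 100.

100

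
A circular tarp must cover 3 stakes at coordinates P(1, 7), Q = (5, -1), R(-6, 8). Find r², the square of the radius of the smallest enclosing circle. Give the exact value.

50.5

Side lengths²: PQ² = 80, PR² = 50, QR² = 202.
Since QR² = 202 ≥ 80 + 50 = 130, the angle opposite QR is not acute, so the smallest enclosing circle has QR as diameter.
Centre = midpoint of QR = (-0.5, 3.5), r² = 202/4 = 50.5.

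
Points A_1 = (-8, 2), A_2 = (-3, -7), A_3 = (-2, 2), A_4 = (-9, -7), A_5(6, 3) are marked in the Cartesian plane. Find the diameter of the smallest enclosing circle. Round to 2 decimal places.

18.03

A smallest enclosing disk is always determined by at most three of the input points on its boundary.
The farthest pair is A_4–A_5 with squared distance 325. The circle on this segment as diameter has centre (-1.5, -2) and r² = 325/4 = 81.25.
Check A_1: distance² to centre = 58.25 ≤ 81.25, so it lies inside.
All remaining points lie in this disk, and no smaller disk contains both endpoints, so this is the minimum enclosing circle.
Diameter = 2r = 2√(81.25) ≈ 18.03.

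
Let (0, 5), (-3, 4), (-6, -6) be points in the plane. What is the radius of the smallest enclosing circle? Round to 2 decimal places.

Call the three points A, B, C in the order given.
Side lengths²: AB² = 10, AC² = 157, BC² = 109.
Since AC² = 157 ≥ 109 + 10 = 119, the angle opposite AC is not acute, so the smallest enclosing circle has AC as diameter.
Centre = midpoint of AC = (-3, -0.5), r² = 157/4 = 39.25.
r = √(39.25) ≈ 6.26.

6.26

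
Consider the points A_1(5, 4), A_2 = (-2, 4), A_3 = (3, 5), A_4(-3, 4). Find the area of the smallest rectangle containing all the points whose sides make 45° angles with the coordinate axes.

In coordinates u = x + y, v = x − y the rectangle is axis-aligned; the map (x,y)→(u,v) scales areas by 2.
u-values: 9, 2, 8, 1; range = 9 − 1 = 8.
v-values: 1, -6, -2, -7; range = 1 − (-7) = 8.
Area = (8 × 8) / 2 = 32.

32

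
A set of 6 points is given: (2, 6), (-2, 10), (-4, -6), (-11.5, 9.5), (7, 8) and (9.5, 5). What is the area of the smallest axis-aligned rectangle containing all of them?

336

x ranges over [-11.5, 9.5], width 21.
y ranges over [-6, 10], height 16.
Area = 21 × 16 = 336.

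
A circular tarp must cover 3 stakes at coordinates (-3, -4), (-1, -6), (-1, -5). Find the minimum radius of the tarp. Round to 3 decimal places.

Call the three points A, B, C in the order given.
Side lengths²: AB² = 8, AC² = 5, BC² = 1.
Since AB² = 8 ≥ 5 + 1 = 6, the angle opposite AB is not acute, so the smallest enclosing circle has AB as diameter.
Centre = midpoint of AB = (-2, -5), r² = 8/4 = 2.
r = √2 ≈ 1.414.

1.414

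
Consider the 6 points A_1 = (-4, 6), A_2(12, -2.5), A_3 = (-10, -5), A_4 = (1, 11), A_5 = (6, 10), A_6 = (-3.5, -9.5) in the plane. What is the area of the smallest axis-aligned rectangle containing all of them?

x ranges over [-10, 12], width 22.
y ranges over [-9.5, 11], height 20.5.
Area = 22 × 20.5 = 451.

451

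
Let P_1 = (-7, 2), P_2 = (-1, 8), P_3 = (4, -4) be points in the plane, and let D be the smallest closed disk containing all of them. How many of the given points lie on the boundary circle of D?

Side lengths²: P_1P_2² = 72, P_1P_3² = 157, P_2P_3² = 169.
Since P_2P_3² = 169 < 157 + 72 = 229, the triangle is acute, so the smallest enclosing circle is the circumcircle.
Circumcentre = (-9/34, 43/34), r² = 26533/578.
The points at distance exactly r from the centre are P_1, P_2, P_3 — 3 points.

3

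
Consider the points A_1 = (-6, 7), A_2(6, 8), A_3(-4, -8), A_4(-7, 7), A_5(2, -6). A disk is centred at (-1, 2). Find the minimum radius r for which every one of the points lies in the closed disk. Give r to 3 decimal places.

The required radius is the distance from (-1, 2) to the farthest point.
Squared distances: 50, 85, 109, 61, 73.
Maximum is 109, attained at A_3.
r = √109 ≈ 10.440.

10.440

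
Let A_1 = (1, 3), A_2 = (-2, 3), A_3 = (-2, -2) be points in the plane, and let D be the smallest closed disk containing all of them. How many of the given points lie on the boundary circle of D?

3

Side lengths²: A_1A_2² = 9, A_1A_3² = 34, A_2A_3² = 25.
Since A_1A_3² = 34 ≥ 25 + 9 = 34, the angle opposite A_1A_3 is not acute, so the smallest enclosing circle has A_1A_3 as diameter.
Centre = midpoint of A_1A_3 = (-0.5, 0.5), r² = 34/4 = 8.5.
The points at distance exactly r from the centre are A_1, A_2, A_3 — 3 points.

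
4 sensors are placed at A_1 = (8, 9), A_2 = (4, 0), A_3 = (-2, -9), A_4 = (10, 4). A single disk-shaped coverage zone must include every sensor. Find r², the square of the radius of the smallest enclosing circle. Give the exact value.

By Welzl's lemma the MEC is supported by two points (diametrically opposite) or three points (on a circumcircle).
The farthest pair is A_1–A_3 with squared distance 424. The circle on this segment as diameter has centre (3, 0) and r² = 424/4 = 106.
Check A_2: distance² to centre = 1 ≤ 106, so it lies inside.
All remaining points lie in this disk, and no smaller disk contains both endpoints, so this is the minimum enclosing circle.

106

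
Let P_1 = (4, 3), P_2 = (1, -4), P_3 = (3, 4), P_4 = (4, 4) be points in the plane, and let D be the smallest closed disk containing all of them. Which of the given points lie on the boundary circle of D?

P_2, P_4

A smallest enclosing disk is always determined by at most three of the input points on its boundary.
The farthest pair is P_2–P_4 with squared distance 73. The circle on this segment as diameter has centre (2.5, 0) and r² = 73/4 = 18.25.
Check P_1: distance² to centre = 11.25 ≤ 18.25, so it lies inside.
All remaining points lie in this disk, and no smaller disk contains both endpoints, so this is the minimum enclosing circle.
The points at distance exactly r from the centre are P_2, P_4 — 2 points.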